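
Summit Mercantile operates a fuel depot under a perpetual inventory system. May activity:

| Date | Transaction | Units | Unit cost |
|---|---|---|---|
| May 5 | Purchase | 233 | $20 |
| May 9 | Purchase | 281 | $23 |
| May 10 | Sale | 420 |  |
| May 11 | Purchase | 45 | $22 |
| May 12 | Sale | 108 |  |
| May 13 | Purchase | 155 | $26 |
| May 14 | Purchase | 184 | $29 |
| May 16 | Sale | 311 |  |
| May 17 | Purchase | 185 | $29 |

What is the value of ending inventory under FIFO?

May 10, 420 sold [FIFO — oldest first]: 233 @ $20 + 187 @ $23 = $8,961
May 12, 108 sold [FIFO — oldest first]: 94 @ $23 + 14 @ $22 = $2,470
May 16, 311 sold [FIFO — oldest first]: 31 @ $22 + 155 @ $26 + 125 @ $29 = $8,337
Total COGS = $8,961 + $2,470 + $8,337 = $19,768
Ending inventory: 59 @ $29 + 185 @ $29 = $7,076
Check: goods available $26,844 = COGS $19,768 + ending $7,076

Ending inventory = $7,076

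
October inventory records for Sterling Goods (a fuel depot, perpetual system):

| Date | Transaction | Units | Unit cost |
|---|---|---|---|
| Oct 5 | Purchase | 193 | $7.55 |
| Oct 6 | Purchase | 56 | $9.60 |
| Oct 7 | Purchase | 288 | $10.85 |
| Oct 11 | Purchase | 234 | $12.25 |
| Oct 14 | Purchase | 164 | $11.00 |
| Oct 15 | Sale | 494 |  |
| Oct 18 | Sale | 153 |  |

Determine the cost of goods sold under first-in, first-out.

COGS = $6,467.05

Oct 15, 494 sold [FIFO — oldest first]: 193 @ $7.55 + 56 @ $9.60 + 245 @ $10.85 = $4,653.00
Oct 18, 153 sold [FIFO — oldest first]: 43 @ $10.85 + 110 @ $12.25 = $1,814.05
Total COGS = $4,653.00 + $1,814.05 = $6,467.05
Ending inventory: 124 @ $12.25 + 164 @ $11.00 = $3,323.00
Check: goods available $9,790.05 = COGS $6,467.05 + ending $3,323.00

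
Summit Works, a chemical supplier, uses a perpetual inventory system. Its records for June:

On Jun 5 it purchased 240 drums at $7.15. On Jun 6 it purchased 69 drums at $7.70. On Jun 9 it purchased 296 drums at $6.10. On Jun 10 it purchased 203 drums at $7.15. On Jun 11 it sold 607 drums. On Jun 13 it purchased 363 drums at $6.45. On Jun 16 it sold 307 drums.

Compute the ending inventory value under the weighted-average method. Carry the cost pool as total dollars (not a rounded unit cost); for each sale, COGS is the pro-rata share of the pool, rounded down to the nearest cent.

Ending inventory = $1,690.84

After Jun 5: 240 on hand, pool $1,716.00 (≈ $7.1500 each)
After Jun 6: 309 on hand, pool $2,247.30 (≈ $7.2728 each)
After Jun 9: 605 on hand, pool $4,052.90 (≈ $6.6990 each)
After Jun 10: 808 on hand, pool $5,504.35 (≈ $6.8123 each)
Jun 11, sell 607: 607/808 × $5,504.35 → $4,135.07
After Jun 13: 564 on hand, pool $3,710.63 (≈ $6.5791 each)
Jun 16, sell 307: 307/564 × $3,710.63 → $2,019.79
Total COGS = $4,135.07 + $2,019.79 = $6,154.86
Ending inventory (cost pool remaining) = $1,690.84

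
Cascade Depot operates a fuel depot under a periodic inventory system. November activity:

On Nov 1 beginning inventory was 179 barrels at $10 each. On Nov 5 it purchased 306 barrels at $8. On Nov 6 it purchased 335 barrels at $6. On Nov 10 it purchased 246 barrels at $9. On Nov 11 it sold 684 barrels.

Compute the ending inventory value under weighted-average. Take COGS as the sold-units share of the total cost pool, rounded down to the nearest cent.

Nov 11, sell 684: 684/1066 × $8,462.00 → $5,429.65
Ending inventory (cost pool remaining) = $3,032.35
Check: goods available $8,462.00 = COGS $5,429.65 + ending $3,032.35

Ending inventory = $3,032.35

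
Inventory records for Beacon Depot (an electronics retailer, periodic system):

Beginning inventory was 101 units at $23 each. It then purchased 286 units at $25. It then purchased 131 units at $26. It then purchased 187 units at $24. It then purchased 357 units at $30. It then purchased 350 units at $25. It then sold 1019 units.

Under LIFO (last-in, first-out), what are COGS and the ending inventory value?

Sale 1 (1019) [LIFO — newest first]: 350 @ $25 + 357 @ $30 + 187 @ $24 + 125 @ $26 = $27,198
Ending inventory: 101 @ $23 + 286 @ $25 + 6 @ $26 = $9,629
Check: goods available $36,827 = COGS $27,198 + ending $9,629

COGS = $27,198; ending inventory = $9,629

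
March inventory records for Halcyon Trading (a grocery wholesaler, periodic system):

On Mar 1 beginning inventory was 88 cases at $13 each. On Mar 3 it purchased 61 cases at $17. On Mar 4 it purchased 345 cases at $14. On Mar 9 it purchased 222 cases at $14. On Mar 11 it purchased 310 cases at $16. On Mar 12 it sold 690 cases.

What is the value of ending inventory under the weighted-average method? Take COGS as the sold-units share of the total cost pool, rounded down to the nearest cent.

Ending inventory = $4,938.16

Mar 12, sell 690: 690/1026 × $15,079.00 → $10,140.84
Ending inventory (cost pool remaining) = $4,938.16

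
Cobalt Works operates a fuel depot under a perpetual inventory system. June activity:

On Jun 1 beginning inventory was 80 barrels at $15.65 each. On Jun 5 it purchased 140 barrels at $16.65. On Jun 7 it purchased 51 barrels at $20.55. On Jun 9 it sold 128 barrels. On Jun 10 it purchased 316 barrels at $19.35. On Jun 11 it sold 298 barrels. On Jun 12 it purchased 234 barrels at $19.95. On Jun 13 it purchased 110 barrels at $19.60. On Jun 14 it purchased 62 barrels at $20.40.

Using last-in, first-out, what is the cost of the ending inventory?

Ending inventory = $10,738.35

Jun 9, 128 sold [LIFO — newest first]: 51 @ $20.55 + 77 @ $16.65 = $2,330.10
Jun 11, 298 sold [LIFO — newest first]: 298 @ $19.35 = $5,766.30
Total COGS = $2,330.10 + $5,766.30 = $8,096.40
Ending inventory: 80 @ $15.65 + 63 @ $16.65 + 18 @ $19.35 + 234 @ $19.95 + 110 @ $19.60 + 62 @ $20.40 = $10,738.35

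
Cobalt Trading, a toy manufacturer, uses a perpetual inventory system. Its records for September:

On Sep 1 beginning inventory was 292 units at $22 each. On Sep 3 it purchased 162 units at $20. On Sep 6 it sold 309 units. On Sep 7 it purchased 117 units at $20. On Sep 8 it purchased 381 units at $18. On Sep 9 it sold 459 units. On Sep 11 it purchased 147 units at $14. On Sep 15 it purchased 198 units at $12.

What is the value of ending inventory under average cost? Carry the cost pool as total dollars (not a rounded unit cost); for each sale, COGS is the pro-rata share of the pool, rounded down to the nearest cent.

After Sep 1: 292 on hand, pool $6,424.00 (≈ $22.0000 each)
After Sep 3: 454 on hand, pool $9,664.00 (≈ $21.2863 each)
Sep 6, sell 309: 309/454 × $9,664.00 → $6,577.48
After Sep 7: 262 on hand, pool $5,426.52 (≈ $20.7119 each)
After Sep 8: 643 on hand, pool $12,284.52 (≈ $19.1050 each)
Sep 9, sell 459: 459/643 × $12,284.52 → $8,769.19
After Sep 11: 331 on hand, pool $5,573.33 (≈ $16.8379 each)
After Sep 15: 529 on hand, pool $7,949.33 (≈ $15.0271 each)
Total COGS = $6,577.48 + $8,769.19 = $15,346.67
Ending inventory (cost pool remaining) = $7,949.33
Check: goods available $23,296.00 = COGS $15,346.67 + ending $7,949.33

Ending inventory = $7,949.33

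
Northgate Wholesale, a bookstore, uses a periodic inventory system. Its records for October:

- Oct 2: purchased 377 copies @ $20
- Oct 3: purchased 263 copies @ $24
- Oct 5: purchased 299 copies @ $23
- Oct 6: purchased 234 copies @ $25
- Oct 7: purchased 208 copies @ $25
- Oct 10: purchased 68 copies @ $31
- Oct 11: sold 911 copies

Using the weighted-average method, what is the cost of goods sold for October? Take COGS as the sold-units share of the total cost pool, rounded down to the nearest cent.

COGS = $21,305.07

Oct 11, sell 911: 911/1449 × $33,887.00 → $21,305.07
Ending inventory (cost pool remaining) = $12,581.93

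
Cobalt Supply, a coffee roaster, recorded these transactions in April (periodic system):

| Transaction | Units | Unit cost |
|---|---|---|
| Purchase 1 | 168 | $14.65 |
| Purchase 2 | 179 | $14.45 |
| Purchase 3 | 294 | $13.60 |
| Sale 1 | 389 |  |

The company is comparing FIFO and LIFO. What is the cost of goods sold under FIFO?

FIFO COGS: 168 @ $14.65 + 179 @ $14.45 + 42 @ $13.60 = $5,618.95
LIFO COGS: 294 @ $13.60 + 95 @ $14.45 = $5,371.15

COGS = $5,618.95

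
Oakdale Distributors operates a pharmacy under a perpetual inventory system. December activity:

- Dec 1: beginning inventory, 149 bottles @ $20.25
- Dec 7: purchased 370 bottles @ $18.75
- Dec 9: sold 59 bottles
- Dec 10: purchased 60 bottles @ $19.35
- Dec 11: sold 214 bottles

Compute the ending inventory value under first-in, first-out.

Ending inventory = $5,773.50

Dec 9, 59 sold [FIFO — oldest first]: 59 @ $20.25 = $1,194.75
Dec 11, 214 sold [FIFO — oldest first]: 90 @ $20.25 + 124 @ $18.75 = $4,147.50
Total COGS = $1,194.75 + $4,147.50 = $5,342.25
Ending inventory: 246 @ $18.75 + 60 @ $19.35 = $5,773.50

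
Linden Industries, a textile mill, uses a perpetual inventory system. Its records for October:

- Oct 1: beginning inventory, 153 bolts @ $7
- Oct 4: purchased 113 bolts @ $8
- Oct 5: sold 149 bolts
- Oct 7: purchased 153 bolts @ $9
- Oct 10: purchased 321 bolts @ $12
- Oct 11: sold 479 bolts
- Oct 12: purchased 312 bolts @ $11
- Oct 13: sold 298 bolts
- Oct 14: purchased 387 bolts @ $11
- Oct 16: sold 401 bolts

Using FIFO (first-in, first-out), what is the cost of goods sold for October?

COGS = $13,661

Oct 5, 149 sold [FIFO — oldest first]: 149 @ $7 = $1,043
Oct 11, 479 sold [FIFO — oldest first]: 4 @ $7 + 113 @ $8 + 153 @ $9 + 209 @ $12 = $4,817
Oct 13, 298 sold [FIFO — oldest first]: 112 @ $12 + 186 @ $11 = $3,390
Oct 16, 401 sold [FIFO — oldest first]: 126 @ $11 + 275 @ $11 = $4,411
Total COGS = $1,043 + $4,817 + $3,390 + $4,411 = $13,661
Ending inventory: 112 @ $11 = $1,232
Check: goods available $14,893 = COGS $13,661 + ending $1,232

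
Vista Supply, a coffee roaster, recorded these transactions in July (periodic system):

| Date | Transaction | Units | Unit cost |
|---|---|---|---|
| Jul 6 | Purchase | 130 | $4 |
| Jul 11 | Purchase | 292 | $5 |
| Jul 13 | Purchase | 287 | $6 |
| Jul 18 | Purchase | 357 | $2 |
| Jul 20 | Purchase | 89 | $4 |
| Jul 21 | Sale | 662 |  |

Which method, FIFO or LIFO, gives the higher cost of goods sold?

FIFO

FIFO COGS: 130 @ $4 + 292 @ $5 + 240 @ $6 = $3,420
LIFO COGS: 89 @ $4 + 357 @ $2 + 216 @ $6 = $2,366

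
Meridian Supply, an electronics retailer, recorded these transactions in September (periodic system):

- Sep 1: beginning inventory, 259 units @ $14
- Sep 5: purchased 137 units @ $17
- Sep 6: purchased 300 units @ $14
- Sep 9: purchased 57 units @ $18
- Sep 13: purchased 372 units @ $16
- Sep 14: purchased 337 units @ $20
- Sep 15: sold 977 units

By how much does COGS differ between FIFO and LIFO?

$1,907

FIFO COGS: 259 @ $14 + 137 @ $17 + 300 @ $14 + 57 @ $18 + 224 @ $16 = $14,765
LIFO COGS: 337 @ $20 + 372 @ $16 + 57 @ $18 + 211 @ $14 = $16,672
Difference = |$14,765 − $16,672| = $1,907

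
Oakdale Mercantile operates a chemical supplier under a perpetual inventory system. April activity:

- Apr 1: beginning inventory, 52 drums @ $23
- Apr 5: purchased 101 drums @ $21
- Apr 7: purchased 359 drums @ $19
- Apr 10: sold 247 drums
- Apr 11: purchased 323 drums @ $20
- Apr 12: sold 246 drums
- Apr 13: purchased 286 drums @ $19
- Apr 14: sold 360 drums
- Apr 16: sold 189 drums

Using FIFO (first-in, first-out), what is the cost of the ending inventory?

Ending inventory = $1,501

Apr 10, 247 sold [FIFO — oldest first]: 52 @ $23 + 101 @ $21 + 94 @ $19 = $5,103
Apr 12, 246 sold [FIFO — oldest first]: 246 @ $19 = $4,674
Apr 14, 360 sold [FIFO — oldest first]: 19 @ $19 + 323 @ $20 + 18 @ $19 = $7,163
Apr 16, 189 sold [FIFO — oldest first]: 189 @ $19 = $3,591
Total COGS = $5,103 + $4,674 + $7,163 + $3,591 = $20,531
Ending inventory: 79 @ $19 = $1,501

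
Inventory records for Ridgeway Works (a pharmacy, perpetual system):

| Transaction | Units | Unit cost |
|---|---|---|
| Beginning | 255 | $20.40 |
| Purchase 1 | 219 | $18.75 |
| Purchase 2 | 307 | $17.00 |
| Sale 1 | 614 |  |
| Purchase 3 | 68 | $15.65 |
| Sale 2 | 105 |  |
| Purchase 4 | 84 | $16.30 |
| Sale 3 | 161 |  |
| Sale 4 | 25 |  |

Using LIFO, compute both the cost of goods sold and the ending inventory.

Sale 1 (614) [LIFO — newest first]: 307 @ $17.00 + 219 @ $18.75 + 88 @ $20.40 = $11,120.45
Sale 2 (105) [LIFO — newest first]: 68 @ $15.65 + 37 @ $20.40 = $1,819.00
Sale 3 (161) [LIFO — newest first]: 84 @ $16.30 + 77 @ $20.40 = $2,940.00
Sale 4 (25) [LIFO — newest first]: 25 @ $20.40 = $510.00
Total COGS = $11,120.45 + $1,819.00 + $2,940.00 + $510.00 = $16,389.45
Ending inventory: 28 @ $20.40 = $571.20
Check: goods available $16,960.65 = COGS $16,389.45 + ending $571.20

COGS = $16,389.45; ending inventory = $571.20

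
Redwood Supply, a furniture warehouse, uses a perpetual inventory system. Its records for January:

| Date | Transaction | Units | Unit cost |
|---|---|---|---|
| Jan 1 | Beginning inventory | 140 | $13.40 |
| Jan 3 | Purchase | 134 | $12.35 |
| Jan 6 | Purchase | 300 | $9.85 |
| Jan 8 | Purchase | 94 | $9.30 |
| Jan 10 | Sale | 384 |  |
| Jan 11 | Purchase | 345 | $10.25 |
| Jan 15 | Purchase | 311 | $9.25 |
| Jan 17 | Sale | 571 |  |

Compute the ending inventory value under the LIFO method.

Ending inventory = $4,500.65

Jan 10, 384 sold [LIFO — newest first]: 94 @ $9.30 + 290 @ $9.85 = $3,730.70
Jan 17, 571 sold [LIFO — newest first]: 311 @ $9.25 + 260 @ $10.25 = $5,541.75
Total COGS = $3,730.70 + $5,541.75 = $9,272.45
Ending inventory: 140 @ $13.40 + 134 @ $12.35 + 10 @ $9.85 + 85 @ $10.25 = $4,500.65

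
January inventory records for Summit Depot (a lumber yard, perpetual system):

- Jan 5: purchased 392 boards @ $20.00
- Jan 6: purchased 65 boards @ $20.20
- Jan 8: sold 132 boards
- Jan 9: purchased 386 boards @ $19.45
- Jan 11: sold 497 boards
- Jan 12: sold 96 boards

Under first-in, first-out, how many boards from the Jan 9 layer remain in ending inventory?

118

Jan 8, 132 sold [FIFO — oldest first]: 132 @ $20.00 = $2,640.00
Jan 11, 497 sold [FIFO — oldest first]: 260 @ $20.00 + 65 @ $20.20 + 172 @ $19.45 = $9,858.40
Jan 12, 96 sold [FIFO — oldest first]: 96 @ $19.45 = $1,867.20
Total COGS = $2,640.00 + $9,858.40 + $1,867.20 = $14,365.60
Ending inventory: 118 @ $19.45 = $2,295.10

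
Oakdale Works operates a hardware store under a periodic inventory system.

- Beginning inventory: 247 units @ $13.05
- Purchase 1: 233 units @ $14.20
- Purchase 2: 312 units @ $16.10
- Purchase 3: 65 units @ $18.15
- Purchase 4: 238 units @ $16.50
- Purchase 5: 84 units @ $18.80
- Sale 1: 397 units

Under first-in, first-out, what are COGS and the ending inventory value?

Sale 1 (397) [FIFO — oldest first]: 247 @ $13.05 + 150 @ $14.20 = $5,353.35
Ending inventory: 83 @ $14.20 + 312 @ $16.10 + 65 @ $18.15 + 238 @ $16.50 + 84 @ $18.80 = $12,887.75

COGS = $5,353.35; ending inventory = $12,887.75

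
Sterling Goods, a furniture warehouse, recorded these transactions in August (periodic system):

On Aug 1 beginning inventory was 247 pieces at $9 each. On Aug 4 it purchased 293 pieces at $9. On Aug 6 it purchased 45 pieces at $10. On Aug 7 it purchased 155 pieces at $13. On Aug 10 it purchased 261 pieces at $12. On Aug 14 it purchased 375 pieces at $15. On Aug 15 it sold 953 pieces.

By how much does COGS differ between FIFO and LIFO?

FIFO COGS: 247 @ $9 + 293 @ $9 + 45 @ $10 + 155 @ $13 + 213 @ $12 = $9,881
LIFO COGS: 375 @ $15 + 261 @ $12 + 155 @ $13 + 45 @ $10 + 117 @ $9 = $12,275
Difference = |$9,881 − $12,275| = $2,394

$2,394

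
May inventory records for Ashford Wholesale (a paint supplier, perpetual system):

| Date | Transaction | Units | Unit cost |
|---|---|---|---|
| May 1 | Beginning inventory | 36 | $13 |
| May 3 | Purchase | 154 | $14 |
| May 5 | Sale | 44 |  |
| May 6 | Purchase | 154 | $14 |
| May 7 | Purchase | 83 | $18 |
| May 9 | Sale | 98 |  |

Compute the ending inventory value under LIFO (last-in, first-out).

May 5, 44 sold [LIFO — newest first]: 44 @ $14 = $616
May 9, 98 sold [LIFO — newest first]: 83 @ $18 + 15 @ $14 = $1,704
Total COGS = $616 + $1,704 = $2,320
Ending inventory: 36 @ $13 + 110 @ $14 + 139 @ $14 = $3,954

Ending inventory = $3,954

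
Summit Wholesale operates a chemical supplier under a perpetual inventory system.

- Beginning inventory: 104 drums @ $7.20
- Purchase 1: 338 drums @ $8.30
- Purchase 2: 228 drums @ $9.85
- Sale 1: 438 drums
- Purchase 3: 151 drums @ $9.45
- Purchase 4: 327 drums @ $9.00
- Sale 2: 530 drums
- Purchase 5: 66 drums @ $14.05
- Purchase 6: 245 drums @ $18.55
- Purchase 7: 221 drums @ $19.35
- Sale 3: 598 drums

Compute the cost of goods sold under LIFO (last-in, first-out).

COGS = $19,086.55

Sale 1 (438) [LIFO — newest first]: 228 @ $9.85 + 210 @ $8.30 = $3,988.80
Sale 2 (530) [LIFO — newest first]: 327 @ $9.00 + 151 @ $9.45 + 52 @ $8.30 = $4,801.55
Sale 3 (598) [LIFO — newest first]: 221 @ $19.35 + 245 @ $18.55 + 66 @ $14.05 + 66 @ $8.30 = $10,296.20
Total COGS = $3,988.80 + $4,801.55 + $10,296.20 = $19,086.55
Ending inventory: 104 @ $7.20 + 10 @ $8.30 = $831.80
Check: goods available $19,918.35 = COGS $19,086.55 + ending $831.80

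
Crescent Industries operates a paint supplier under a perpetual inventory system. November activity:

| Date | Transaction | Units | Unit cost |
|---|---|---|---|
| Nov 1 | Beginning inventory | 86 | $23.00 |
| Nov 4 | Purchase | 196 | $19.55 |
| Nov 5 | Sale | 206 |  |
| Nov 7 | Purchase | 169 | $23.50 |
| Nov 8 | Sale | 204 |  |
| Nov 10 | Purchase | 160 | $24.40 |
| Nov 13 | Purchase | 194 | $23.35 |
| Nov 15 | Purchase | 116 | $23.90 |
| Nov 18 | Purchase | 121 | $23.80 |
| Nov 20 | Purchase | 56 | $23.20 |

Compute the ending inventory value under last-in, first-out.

Ending inventory = $16,328.30

Nov 5, 206 sold [LIFO — newest first]: 196 @ $19.55 + 10 @ $23.00 = $4,061.80
Nov 8, 204 sold [LIFO — newest first]: 169 @ $23.50 + 35 @ $23.00 = $4,776.50
Total COGS = $4,061.80 + $4,776.50 = $8,838.30
Ending inventory: 41 @ $23.00 + 160 @ $24.40 + 194 @ $23.35 + 116 @ $23.90 + 121 @ $23.80 + 56 @ $23.20 = $16,328.30
Check: goods available $25,166.60 = COGS $8,838.30 + ending $16,328.30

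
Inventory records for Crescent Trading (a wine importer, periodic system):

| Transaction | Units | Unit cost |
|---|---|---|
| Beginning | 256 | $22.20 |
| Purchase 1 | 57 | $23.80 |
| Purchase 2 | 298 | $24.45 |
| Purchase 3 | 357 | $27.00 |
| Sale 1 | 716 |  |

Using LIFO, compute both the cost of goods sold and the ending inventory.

COGS = $18,370.50; ending inventory = $5,594.40

Sale 1 (716) [LIFO — newest first]: 357 @ $27.00 + 298 @ $24.45 + 57 @ $23.80 + 4 @ $22.20 = $18,370.50
Ending inventory: 252 @ $22.20 = $5,594.40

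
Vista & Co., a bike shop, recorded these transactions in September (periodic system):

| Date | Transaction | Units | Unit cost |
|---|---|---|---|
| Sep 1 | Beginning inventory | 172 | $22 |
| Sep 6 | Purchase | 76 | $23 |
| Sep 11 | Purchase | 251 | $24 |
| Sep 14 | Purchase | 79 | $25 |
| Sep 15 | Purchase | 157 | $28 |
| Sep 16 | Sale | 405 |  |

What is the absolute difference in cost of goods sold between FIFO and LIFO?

$1,127

FIFO COGS: 172 @ $22 + 76 @ $23 + 157 @ $24 = $9,300
LIFO COGS: 157 @ $28 + 79 @ $25 + 169 @ $24 = $10,427
Difference = |$9,300 − $10,427| = $1,127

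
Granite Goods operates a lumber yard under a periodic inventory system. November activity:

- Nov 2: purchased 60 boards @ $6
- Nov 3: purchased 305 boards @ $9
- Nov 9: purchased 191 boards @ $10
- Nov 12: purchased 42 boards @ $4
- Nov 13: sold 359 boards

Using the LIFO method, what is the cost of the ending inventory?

Ending inventory = $1,971

Nov 13, 359 sold [LIFO — newest first]: 42 @ $4 + 191 @ $10 + 126 @ $9 = $3,212
Ending inventory: 60 @ $6 + 179 @ $9 = $1,971
Check: goods available $5,183 = COGS $3,212 + ending $1,971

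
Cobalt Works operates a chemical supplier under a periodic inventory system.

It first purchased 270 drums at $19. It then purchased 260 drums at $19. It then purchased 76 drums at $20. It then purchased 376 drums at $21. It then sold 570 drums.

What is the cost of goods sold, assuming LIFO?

Sale 1 (570) [LIFO — newest first]: 376 @ $21 + 76 @ $20 + 118 @ $19 = $11,658
Ending inventory: 270 @ $19 + 142 @ $19 = $7,828

COGS = $11,658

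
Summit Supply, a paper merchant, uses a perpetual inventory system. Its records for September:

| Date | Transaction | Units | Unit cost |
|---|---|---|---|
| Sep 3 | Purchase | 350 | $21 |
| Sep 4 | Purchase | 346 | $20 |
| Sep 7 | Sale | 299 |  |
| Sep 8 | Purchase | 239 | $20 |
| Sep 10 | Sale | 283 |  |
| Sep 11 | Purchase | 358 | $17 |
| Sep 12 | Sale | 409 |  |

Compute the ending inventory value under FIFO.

Ending inventory = $5,134

Sep 7, 299 sold [FIFO — oldest first]: 299 @ $21 = $6,279
Sep 10, 283 sold [FIFO — oldest first]: 51 @ $21 + 232 @ $20 = $5,711
Sep 12, 409 sold [FIFO — oldest first]: 114 @ $20 + 239 @ $20 + 56 @ $17 = $8,012
Total COGS = $6,279 + $5,711 + $8,012 = $20,002
Ending inventory: 302 @ $17 = $5,134
Check: goods available $25,136 = COGS $20,002 + ending $5,134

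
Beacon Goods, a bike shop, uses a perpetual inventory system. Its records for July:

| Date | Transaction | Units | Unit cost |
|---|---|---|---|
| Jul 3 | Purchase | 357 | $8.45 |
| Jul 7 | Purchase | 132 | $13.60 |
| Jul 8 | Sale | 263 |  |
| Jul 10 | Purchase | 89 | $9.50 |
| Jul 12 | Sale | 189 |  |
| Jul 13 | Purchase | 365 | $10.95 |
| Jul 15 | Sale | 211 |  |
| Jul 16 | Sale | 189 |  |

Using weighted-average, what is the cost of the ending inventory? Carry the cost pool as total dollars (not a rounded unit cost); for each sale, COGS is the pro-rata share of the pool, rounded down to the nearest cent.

After Jul 3: 357 on hand, pool $3,016.65 (≈ $8.4500 each)
After Jul 7: 489 on hand, pool $4,811.85 (≈ $9.8402 each)
Jul 8, sell 263: 263/489 × $4,811.85 → $2,587.96
After Jul 10: 315 on hand, pool $3,069.39 (≈ $9.7441 each)
Jul 12, sell 189: 189/315 × $3,069.39 → $1,841.63
After Jul 13: 491 on hand, pool $5,224.51 (≈ $10.6405 each)
Jul 15, sell 211: 211/491 × $5,224.51 → $2,245.15
Jul 16, sell 189: 189/280 × $2,979.36 → $2,011.06
Total COGS = $2,587.96 + $1,841.63 + $2,245.15 + $2,011.06 = $8,685.80
Ending inventory (cost pool remaining) = $968.30
Check: goods available $9,654.10 = COGS $8,685.80 + ending $968.30

Ending inventory = $968.30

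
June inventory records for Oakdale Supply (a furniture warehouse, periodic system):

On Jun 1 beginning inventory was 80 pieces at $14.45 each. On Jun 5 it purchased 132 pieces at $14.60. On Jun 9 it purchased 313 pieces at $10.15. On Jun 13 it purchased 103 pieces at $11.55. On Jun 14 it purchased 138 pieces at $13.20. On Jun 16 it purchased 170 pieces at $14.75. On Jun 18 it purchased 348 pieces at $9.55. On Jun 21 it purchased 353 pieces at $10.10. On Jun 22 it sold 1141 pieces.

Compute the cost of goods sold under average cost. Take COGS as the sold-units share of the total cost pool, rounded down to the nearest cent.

COGS = $13,011.44

Jun 22, sell 1141: 1141/1637 × $18,667.60 → $13,011.44
Ending inventory (cost pool remaining) = $5,656.16
Check: goods available $18,667.60 = COGS $13,011.44 + ending $5,656.16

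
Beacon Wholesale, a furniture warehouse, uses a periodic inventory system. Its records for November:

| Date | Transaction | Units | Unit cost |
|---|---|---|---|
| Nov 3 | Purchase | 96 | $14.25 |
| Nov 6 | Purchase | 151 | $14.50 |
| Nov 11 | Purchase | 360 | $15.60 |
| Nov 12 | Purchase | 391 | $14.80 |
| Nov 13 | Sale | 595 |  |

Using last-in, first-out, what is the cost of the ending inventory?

Ending inventory = $5,991.10

Nov 13, 595 sold [LIFO — newest first]: 391 @ $14.80 + 204 @ $15.60 = $8,969.20
Ending inventory: 96 @ $14.25 + 151 @ $14.50 + 156 @ $15.60 = $5,991.10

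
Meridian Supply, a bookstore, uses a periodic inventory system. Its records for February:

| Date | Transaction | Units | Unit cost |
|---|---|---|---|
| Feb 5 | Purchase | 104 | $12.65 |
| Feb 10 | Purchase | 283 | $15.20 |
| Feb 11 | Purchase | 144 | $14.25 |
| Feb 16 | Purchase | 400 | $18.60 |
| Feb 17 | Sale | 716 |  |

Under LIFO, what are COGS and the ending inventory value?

COGS = $12,106.40; ending inventory = $3,002.80

Feb 17, 716 sold [LIFO — newest first]: 400 @ $18.60 + 144 @ $14.25 + 172 @ $15.20 = $12,106.40
Ending inventory: 104 @ $12.65 + 111 @ $15.20 = $3,002.80
Check: goods available $15,109.20 = COGS $12,106.40 + ending $3,002.80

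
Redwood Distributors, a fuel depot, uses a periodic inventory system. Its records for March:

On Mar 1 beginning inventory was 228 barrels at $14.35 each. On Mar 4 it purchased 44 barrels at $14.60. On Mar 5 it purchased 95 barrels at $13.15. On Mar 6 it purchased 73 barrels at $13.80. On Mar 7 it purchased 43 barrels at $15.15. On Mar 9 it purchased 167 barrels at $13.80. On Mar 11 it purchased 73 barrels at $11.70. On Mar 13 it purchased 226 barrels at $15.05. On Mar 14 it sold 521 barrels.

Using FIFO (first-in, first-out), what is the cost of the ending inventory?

Mar 14, 521 sold [FIFO — oldest first]: 228 @ $14.35 + 44 @ $14.60 + 95 @ $13.15 + 73 @ $13.80 + 43 @ $15.15 + 38 @ $13.80 = $7,346.70
Ending inventory: 129 @ $13.80 + 73 @ $11.70 + 226 @ $15.05 = $6,035.60
Check: goods available $13,382.30 = COGS $7,346.70 + ending $6,035.60

Ending inventory = $6,035.60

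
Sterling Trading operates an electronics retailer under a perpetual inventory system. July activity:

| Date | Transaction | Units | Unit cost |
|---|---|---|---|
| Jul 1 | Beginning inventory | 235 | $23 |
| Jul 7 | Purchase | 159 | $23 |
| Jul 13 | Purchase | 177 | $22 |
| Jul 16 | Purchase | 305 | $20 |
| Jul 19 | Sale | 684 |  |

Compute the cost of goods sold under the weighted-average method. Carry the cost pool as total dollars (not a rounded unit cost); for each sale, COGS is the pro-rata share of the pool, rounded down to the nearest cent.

After Jul 1: 235 on hand, pool $5,405.00 (≈ $23.0000 each)
After Jul 7: 394 on hand, pool $9,062.00 (≈ $23.0000 each)
After Jul 13: 571 on hand, pool $12,956.00 (≈ $22.6900 each)
After Jul 16: 876 on hand, pool $19,056.00 (≈ $21.7534 each)
Jul 19, sell 684: 684/876 × $19,056.00 → $14,879.34
Ending inventory (cost pool remaining) = $4,176.66
Check: goods available $19,056.00 = COGS $14,879.34 + ending $4,176.66

COGS = $14,879.34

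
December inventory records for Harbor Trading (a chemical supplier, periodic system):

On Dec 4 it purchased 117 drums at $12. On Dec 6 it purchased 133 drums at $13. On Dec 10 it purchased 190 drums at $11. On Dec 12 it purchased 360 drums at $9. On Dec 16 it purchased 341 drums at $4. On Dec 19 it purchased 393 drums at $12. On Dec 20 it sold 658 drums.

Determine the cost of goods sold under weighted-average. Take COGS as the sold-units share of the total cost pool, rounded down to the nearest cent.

Dec 20, sell 658: 658/1534 × $14,543.00 → $6,238.13
Ending inventory (cost pool remaining) = $8,304.87

COGS = $6,238.13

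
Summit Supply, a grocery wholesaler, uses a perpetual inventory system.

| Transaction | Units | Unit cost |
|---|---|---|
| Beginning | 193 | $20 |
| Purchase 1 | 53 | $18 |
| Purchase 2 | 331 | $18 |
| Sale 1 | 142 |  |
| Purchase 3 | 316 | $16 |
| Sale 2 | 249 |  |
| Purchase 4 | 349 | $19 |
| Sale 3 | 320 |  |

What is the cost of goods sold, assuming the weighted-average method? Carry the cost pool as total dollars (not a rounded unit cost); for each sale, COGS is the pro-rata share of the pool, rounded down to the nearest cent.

After Beginning: 193 on hand, pool $3,860.00 (≈ $20.0000 each)
After Purchase 1: 246 on hand, pool $4,814.00 (≈ $19.5691 each)
After Purchase 2: 577 on hand, pool $10,772.00 (≈ $18.6690 each)
Sale 1, sell 142: 142/577 × $10,772.00 → $2,650.99
After Purchase 3: 751 on hand, pool $13,177.01 (≈ $17.5460 each)
Sale 2, sell 249: 249/751 × $13,177.01 → $4,368.94
After Purchase 4: 851 on hand, pool $15,439.07 (≈ $18.1423 each)
Sale 3, sell 320: 320/851 × $15,439.07 → $5,805.52
Total COGS = $2,650.99 + $4,368.94 + $5,805.52 = $12,825.45
Ending inventory (cost pool remaining) = $9,633.55
Check: goods available $22,459.00 = COGS $12,825.45 + ending $9,633.55

COGS = $12,825.45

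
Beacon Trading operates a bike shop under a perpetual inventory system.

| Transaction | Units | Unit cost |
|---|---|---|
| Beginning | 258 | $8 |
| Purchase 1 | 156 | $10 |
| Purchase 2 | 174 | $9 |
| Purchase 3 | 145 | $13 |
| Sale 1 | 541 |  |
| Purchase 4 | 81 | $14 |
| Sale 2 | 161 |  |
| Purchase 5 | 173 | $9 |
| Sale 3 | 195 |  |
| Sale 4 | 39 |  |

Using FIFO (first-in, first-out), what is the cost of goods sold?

COGS = $9,307

Sale 1 (541) [FIFO — oldest first]: 258 @ $8 + 156 @ $10 + 127 @ $9 = $4,767
Sale 2 (161) [FIFO — oldest first]: 47 @ $9 + 114 @ $13 = $1,905
Sale 3 (195) [FIFO — oldest first]: 31 @ $13 + 81 @ $14 + 83 @ $9 = $2,284
Sale 4 (39) [FIFO — oldest first]: 39 @ $9 = $351
Total COGS = $4,767 + $1,905 + $2,284 + $351 = $9,307
Ending inventory: 51 @ $9 = $459
Check: goods available $9,766 = COGS $9,307 + ending $459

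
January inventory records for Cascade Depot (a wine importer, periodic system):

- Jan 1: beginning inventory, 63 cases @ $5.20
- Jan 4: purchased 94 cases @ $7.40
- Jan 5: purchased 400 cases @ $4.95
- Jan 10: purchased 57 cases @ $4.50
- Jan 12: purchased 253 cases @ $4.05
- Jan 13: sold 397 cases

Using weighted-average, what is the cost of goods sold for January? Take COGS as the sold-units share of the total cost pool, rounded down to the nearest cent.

COGS = $1,961.80

Jan 13, sell 397: 397/867 × $4,284.35 → $1,961.80
Ending inventory (cost pool remaining) = $2,322.55
Check: goods available $4,284.35 = COGS $1,961.80 + ending $2,322.55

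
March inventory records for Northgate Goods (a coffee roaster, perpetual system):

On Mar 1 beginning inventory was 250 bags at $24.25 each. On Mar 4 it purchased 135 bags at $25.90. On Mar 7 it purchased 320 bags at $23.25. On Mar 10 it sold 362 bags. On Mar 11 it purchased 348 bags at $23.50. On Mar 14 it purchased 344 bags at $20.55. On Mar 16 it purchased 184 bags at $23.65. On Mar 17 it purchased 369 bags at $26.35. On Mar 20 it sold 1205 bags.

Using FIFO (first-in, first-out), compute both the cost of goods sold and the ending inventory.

COGS = $36,266.70; ending inventory = $10,054.25

Mar 10, 362 sold [FIFO — oldest first]: 250 @ $24.25 + 112 @ $25.90 = $8,963.30
Mar 20, 1205 sold [FIFO — oldest first]: 23 @ $25.90 + 320 @ $23.25 + 348 @ $23.50 + 344 @ $20.55 + 170 @ $23.65 = $27,303.40
Total COGS = $8,963.30 + $27,303.40 = $36,266.70
Ending inventory: 14 @ $23.65 + 369 @ $26.35 = $10,054.25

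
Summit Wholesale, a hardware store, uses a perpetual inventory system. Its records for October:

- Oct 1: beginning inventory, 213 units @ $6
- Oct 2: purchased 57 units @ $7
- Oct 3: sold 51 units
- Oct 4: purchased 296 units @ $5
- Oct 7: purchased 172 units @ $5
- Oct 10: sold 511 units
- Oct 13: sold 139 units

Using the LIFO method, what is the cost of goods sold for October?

COGS = $3,795

Oct 3, 51 sold [LIFO — newest first]: 51 @ $7 = $357
Oct 10, 511 sold [LIFO — newest first]: 172 @ $5 + 296 @ $5 + 6 @ $7 + 37 @ $6 = $2,604
Oct 13, 139 sold [LIFO — newest first]: 139 @ $6 = $834
Total COGS = $357 + $2,604 + $834 = $3,795
Ending inventory: 37 @ $6 = $222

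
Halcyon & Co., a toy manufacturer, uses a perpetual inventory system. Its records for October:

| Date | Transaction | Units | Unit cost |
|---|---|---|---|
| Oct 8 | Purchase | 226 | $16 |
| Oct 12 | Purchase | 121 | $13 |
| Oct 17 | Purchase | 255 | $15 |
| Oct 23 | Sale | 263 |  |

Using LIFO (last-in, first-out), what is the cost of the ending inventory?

Oct 23, 263 sold [LIFO — newest first]: 255 @ $15 + 8 @ $13 = $3,929
Ending inventory: 226 @ $16 + 113 @ $13 = $5,085
Check: goods available $9,014 = COGS $3,929 + ending $5,085

Ending inventory = $5,085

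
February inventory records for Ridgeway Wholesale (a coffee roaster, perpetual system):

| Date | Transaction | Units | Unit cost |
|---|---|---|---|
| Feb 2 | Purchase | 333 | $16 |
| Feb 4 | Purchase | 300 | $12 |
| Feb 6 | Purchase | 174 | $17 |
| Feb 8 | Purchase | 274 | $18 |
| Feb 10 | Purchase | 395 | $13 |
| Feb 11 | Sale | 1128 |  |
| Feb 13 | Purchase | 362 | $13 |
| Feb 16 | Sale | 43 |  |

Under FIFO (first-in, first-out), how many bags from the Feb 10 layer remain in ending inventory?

Feb 11, 1128 sold [FIFO — oldest first]: 333 @ $16 + 300 @ $12 + 174 @ $17 + 274 @ $18 + 47 @ $13 = $17,429
Feb 16, 43 sold [FIFO — oldest first]: 43 @ $13 = $559
Total COGS = $17,429 + $559 = $17,988
Ending inventory: 305 @ $13 + 362 @ $13 = $8,671

305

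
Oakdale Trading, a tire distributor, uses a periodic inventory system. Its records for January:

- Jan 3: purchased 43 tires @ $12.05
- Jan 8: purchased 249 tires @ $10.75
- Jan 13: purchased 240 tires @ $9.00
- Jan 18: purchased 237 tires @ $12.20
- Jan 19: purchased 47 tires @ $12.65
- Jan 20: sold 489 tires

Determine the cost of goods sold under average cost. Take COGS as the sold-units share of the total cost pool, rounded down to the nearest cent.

COGS = $5,298.00

Jan 20, sell 489: 489/816 × $8,840.85 → $5,298.00
Ending inventory (cost pool remaining) = $3,542.85
Check: goods available $8,840.85 = COGS $5,298.00 + ending $3,542.85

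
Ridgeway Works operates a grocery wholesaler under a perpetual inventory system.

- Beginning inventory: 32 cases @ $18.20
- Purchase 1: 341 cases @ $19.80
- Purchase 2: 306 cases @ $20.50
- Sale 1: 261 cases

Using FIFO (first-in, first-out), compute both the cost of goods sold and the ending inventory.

Sale 1 (261) [FIFO — oldest first]: 32 @ $18.20 + 229 @ $19.80 = $5,116.60
Ending inventory: 112 @ $19.80 + 306 @ $20.50 = $8,490.60

COGS = $5,116.60; ending inventory = $8,490.60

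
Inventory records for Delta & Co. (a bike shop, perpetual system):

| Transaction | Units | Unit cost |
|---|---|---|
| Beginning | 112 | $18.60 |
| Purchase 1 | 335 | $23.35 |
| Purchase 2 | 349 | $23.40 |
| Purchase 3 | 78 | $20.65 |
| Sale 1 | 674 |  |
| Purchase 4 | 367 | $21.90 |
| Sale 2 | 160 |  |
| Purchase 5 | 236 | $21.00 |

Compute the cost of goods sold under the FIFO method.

Sale 1 (674) [FIFO — oldest first]: 112 @ $18.60 + 335 @ $23.35 + 227 @ $23.40 = $15,217.25
Sale 2 (160) [FIFO — oldest first]: 122 @ $23.40 + 38 @ $20.65 = $3,639.50
Total COGS = $15,217.25 + $3,639.50 = $18,856.75
Ending inventory: 40 @ $20.65 + 367 @ $21.90 + 236 @ $21.00 = $13,819.30

COGS = $18,856.75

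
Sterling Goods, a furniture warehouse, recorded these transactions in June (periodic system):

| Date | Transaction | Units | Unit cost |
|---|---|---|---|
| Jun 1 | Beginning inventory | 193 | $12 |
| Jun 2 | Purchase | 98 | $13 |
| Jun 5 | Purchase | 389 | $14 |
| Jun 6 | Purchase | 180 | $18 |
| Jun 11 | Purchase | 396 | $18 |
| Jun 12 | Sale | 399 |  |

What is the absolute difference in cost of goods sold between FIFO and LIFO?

$2,080

FIFO COGS: 193 @ $12 + 98 @ $13 + 108 @ $14 = $5,102
LIFO COGS: 396 @ $18 + 3 @ $18 = $7,182
Difference = |$5,102 − $7,182| = $2,080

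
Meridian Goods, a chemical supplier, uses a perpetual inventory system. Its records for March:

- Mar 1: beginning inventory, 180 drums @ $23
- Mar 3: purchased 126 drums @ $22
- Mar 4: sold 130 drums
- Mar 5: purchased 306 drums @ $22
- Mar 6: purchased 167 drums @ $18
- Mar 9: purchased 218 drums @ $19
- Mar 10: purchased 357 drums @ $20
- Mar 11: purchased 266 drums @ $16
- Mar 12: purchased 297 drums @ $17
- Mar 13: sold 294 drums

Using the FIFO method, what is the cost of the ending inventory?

Mar 4, 130 sold [FIFO — oldest first]: 130 @ $23 = $2,990
Mar 13, 294 sold [FIFO — oldest first]: 50 @ $23 + 126 @ $22 + 118 @ $22 = $6,518
Total COGS = $2,990 + $6,518 = $9,508
Ending inventory: 188 @ $22 + 167 @ $18 + 218 @ $19 + 357 @ $20 + 266 @ $16 + 297 @ $17 = $27,729
Check: goods available $37,237 = COGS $9,508 + ending $27,729

Ending inventory = $27,729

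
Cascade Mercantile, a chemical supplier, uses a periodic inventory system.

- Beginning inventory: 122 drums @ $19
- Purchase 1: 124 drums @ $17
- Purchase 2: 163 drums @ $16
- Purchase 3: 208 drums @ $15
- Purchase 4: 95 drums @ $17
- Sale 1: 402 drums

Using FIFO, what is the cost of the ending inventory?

Ending inventory = $4,847

Sale 1 (402) [FIFO — oldest first]: 122 @ $19 + 124 @ $17 + 156 @ $16 = $6,922
Ending inventory: 7 @ $16 + 208 @ $15 + 95 @ $17 = $4,847
Check: goods available $11,769 = COGS $6,922 + ending $4,847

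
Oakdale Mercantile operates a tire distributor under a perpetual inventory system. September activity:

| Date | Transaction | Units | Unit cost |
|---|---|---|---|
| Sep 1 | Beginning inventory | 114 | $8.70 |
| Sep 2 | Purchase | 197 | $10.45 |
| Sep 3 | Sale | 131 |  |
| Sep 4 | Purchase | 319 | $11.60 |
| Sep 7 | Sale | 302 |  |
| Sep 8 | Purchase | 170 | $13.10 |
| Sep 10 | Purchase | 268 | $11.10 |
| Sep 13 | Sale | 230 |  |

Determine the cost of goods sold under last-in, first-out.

COGS = $7,425.15

Sep 3, 131 sold [LIFO — newest first]: 131 @ $10.45 = $1,368.95
Sep 7, 302 sold [LIFO — newest first]: 302 @ $11.60 = $3,503.20
Sep 13, 230 sold [LIFO — newest first]: 230 @ $11.10 = $2,553.00
Total COGS = $1,368.95 + $3,503.20 + $2,553.00 = $7,425.15
Ending inventory: 114 @ $8.70 + 66 @ $10.45 + 17 @ $11.60 + 170 @ $13.10 + 38 @ $11.10 = $4,527.50
Check: goods available $11,952.65 = COGS $7,425.15 + ending $4,527.50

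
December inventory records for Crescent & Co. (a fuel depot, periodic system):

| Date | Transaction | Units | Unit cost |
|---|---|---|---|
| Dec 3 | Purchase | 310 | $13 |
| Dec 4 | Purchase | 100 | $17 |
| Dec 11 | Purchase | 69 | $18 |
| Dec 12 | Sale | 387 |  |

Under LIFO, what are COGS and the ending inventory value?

COGS = $5,776; ending inventory = $1,196

Dec 12, 387 sold [LIFO — newest first]: 69 @ $18 + 100 @ $17 + 218 @ $13 = $5,776
Ending inventory: 92 @ $13 = $1,196
Check: goods available $6,972 = COGS $5,776 + ending $1,196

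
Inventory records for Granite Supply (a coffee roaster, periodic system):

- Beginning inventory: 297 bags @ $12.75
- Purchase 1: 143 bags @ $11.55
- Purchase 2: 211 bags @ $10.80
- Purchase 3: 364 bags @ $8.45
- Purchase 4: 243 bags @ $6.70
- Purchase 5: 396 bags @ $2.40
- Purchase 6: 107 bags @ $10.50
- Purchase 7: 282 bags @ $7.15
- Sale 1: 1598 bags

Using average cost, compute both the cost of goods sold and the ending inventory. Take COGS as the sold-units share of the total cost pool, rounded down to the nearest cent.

Sale 1, sell 1598: 1598/2043 × $16,511.30 → $12,914.85
Ending inventory (cost pool remaining) = $3,596.45
Check: goods available $16,511.30 = COGS $12,914.85 + ending $3,596.45

COGS = $12,914.85; ending inventory = $3,596.45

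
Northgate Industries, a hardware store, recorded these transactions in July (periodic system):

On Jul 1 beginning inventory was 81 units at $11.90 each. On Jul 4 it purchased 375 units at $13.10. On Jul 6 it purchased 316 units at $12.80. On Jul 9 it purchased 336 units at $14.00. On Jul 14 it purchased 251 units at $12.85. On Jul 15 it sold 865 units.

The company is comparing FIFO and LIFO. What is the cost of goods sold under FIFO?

FIFO COGS: 81 @ $11.90 + 375 @ $13.10 + 316 @ $12.80 + 93 @ $14.00 = $11,223.20
LIFO COGS: 251 @ $12.85 + 336 @ $14.00 + 278 @ $12.80 = $11,487.75

COGS = $11,223.20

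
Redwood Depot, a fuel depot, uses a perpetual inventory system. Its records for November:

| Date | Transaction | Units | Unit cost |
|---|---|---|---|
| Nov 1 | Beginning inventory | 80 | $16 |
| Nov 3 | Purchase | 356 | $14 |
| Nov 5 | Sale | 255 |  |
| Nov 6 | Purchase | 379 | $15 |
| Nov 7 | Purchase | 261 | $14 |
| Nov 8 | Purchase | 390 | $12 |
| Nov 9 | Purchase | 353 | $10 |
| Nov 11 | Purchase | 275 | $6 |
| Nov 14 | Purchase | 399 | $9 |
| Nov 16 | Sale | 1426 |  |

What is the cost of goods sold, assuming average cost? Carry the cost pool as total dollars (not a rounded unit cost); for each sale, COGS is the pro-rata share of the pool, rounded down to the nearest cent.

After Nov 1: 80 on hand, pool $1,280.00 (≈ $16.0000 each)
After Nov 3: 436 on hand, pool $6,264.00 (≈ $14.3670 each)
Nov 5, sell 255: 255/436 × $6,264.00 → $3,663.57
After Nov 6: 560 on hand, pool $8,285.43 (≈ $14.7954 each)
After Nov 7: 821 on hand, pool $11,939.43 (≈ $14.5425 each)
After Nov 8: 1211 on hand, pool $16,619.43 (≈ $13.7237 each)
After Nov 9: 1564 on hand, pool $20,149.43 (≈ $12.8833 each)
After Nov 11: 1839 on hand, pool $21,799.43 (≈ $11.8540 each)
After Nov 14: 2238 on hand, pool $25,390.43 (≈ $11.3451 each)
Nov 16, sell 1426: 1426/2238 × $25,390.43 → $16,178.17
Total COGS = $3,663.57 + $16,178.17 = $19,841.74
Ending inventory (cost pool remaining) = $9,212.26

COGS = $19,841.74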